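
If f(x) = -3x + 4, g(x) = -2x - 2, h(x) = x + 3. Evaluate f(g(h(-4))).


h(-4) = -1
g(-1) = 0
f(0) = 4

4


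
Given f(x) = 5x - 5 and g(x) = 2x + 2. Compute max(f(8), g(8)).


f(8) = 35
g(8) = 18
max = 35

35


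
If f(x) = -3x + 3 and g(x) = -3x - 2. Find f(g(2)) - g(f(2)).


f(g(2)) = 27
g(f(2)) = 7
Difference = 20

20


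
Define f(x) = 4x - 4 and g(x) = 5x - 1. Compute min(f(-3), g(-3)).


f(-3) = -16
g(-3) = -16
min = -16

-16


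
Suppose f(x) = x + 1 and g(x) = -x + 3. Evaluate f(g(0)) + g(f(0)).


f(g(0)) = 4
g(f(0)) = 2
Sum = 6

6


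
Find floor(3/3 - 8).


3/3 = 1
1 - 8 = -7
floor(-7) = -7

-7


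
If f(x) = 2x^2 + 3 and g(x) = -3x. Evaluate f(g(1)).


g(1) = -3
f(-3) = 2*(-3)^2 + 3 = 21

21


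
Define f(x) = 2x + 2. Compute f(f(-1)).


f(-1) = 0
f(0) = 2

2


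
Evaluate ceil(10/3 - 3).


10/3 = 3.3333
3.3333 - 3 = 0.3333
ceil(0.3333) = 1

1


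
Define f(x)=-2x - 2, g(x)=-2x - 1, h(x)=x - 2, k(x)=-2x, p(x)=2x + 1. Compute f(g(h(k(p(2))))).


p(2) = 5
k(5) = -10
h(-10) = -12
g(-12) = 23
f(23) = -48

-48


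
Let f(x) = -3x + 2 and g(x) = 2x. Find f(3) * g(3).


f(3) = -7
g(3) = 6
Product = -42

-42


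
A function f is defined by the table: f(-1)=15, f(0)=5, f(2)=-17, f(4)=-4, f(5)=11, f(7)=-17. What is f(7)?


-17


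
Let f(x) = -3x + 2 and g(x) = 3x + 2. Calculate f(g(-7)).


59


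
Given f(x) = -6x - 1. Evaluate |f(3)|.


f(3) = -19
|-19| = 19

19


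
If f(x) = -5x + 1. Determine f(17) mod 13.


f(17) = -84
-84 mod 13 = 7

7


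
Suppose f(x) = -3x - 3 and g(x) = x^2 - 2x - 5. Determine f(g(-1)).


g(-1) = -2
f(-2) = 3

3


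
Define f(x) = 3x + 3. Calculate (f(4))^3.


f(4) = 15
(15)^3 = 3375

3375


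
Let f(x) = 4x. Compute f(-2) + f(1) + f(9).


f(-2) = -8
f(1) = 4
f(9) = 36
Sum = 32

32


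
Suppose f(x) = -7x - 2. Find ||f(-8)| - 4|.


f(-8) = 54
|54| = 54
|54 - 4| = 50

50


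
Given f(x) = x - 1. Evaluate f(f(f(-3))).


f(-3) = -4
f(-4) = -5
f(-5) = -6

-6


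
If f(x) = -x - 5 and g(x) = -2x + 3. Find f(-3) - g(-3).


f(-3) = -2
g(-3) = 9
Difference = -11

-11


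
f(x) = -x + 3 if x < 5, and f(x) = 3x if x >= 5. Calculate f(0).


0 satisfies x < 5
f(0) = 3

3


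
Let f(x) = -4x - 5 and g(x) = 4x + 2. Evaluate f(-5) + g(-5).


f(-5) = 15
g(-5) = -18
Sum = -3

-3


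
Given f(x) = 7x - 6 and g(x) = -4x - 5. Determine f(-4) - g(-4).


f(-4) = -34
g(-4) = 11
Difference = -45

-45


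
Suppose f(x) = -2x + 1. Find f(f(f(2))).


f(2) = -3
f(-3) = 7
f(7) = -13

-13


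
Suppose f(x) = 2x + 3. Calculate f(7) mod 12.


5


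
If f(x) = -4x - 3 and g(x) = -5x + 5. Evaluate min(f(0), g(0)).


f(0) = -3
g(0) = 5
min = -3

-3


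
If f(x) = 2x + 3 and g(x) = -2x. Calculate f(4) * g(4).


-88


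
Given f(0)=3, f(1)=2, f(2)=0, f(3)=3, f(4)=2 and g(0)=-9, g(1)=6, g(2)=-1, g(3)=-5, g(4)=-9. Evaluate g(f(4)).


f(4) = 2
g(2) = -1

-1


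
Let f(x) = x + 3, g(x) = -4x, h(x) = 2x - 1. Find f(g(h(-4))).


h(-4) = -9
g(-9) = 36
f(36) = 39

39


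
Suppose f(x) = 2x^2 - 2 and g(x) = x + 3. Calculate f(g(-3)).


g(-3) = 0
f(0) = 2*(0)^2 - 2 = -2

-2


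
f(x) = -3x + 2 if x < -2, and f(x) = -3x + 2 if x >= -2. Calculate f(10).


10 satisfies x >= -2
f(10) = -28

-28


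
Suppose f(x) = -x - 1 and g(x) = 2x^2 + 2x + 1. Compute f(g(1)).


g(1) = 5
f(5) = -6

-6


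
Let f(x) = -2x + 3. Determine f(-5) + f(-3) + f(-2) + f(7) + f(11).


f(-5) = 13
f(-3) = 9
f(-2) = 7
f(7) = -11
f(11) = -19
Sum = -1

-1


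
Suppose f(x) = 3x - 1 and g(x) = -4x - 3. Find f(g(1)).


g(1) = -7
f(-7) = -22

-22


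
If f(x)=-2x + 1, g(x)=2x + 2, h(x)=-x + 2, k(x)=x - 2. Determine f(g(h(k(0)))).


k(0) = -2
h(-2) = 4
g(4) = 10
f(10) = -19

-19


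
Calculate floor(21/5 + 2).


21/5 = 4.2
4.2 + 2 = 6.2
floor(6.2) = 6

6


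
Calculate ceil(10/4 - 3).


10/4 = 2.5
2.5 - 3 = -0.5
ceil(-0.5) = 0

0


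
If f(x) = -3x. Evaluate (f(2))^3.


-216


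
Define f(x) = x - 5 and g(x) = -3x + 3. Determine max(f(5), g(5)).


0


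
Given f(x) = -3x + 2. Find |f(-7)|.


f(-7) = 23
|23| = 23

23


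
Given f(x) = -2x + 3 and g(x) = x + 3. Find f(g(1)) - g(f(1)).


f(g(1)) = -5
g(f(1)) = 4
Difference = -9

-9


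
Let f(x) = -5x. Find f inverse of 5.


Solve -5x = 5
x = (5) / (-5) = -1

-1


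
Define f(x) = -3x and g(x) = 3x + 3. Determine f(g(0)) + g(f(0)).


f(g(0)) = -9
g(f(0)) = 3
Sum = -6

-6


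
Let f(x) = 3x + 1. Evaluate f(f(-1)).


-5


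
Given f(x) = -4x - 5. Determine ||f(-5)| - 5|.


10


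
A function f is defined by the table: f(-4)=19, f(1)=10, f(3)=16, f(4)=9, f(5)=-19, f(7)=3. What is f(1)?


Reading from the table at x = 1

10


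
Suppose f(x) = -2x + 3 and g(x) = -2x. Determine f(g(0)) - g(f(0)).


f(g(0)) = 3
g(f(0)) = -6
Difference = 9

9


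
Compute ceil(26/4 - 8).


26/4 = 6.5
6.5 - 8 = -1.5
ceil(-1.5) = -1

-1


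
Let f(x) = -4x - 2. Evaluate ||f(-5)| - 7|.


f(-5) = 18
|18| = 18
|18 - 7| = 11

11


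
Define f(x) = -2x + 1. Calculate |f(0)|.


1


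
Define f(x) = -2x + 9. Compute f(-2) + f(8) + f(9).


f(-2) = 13
f(8) = -7
f(9) = -9
Sum = -3

-3


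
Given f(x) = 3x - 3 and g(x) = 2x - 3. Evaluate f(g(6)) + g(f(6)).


f(g(6)) = 24
g(f(6)) = 27
Sum = 51

51


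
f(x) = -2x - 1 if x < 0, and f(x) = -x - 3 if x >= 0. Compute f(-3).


-3 satisfies x < 0
f(-3) = 5

5


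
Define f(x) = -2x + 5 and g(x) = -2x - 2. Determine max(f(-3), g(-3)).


f(-3) = 11
g(-3) = 4
max = 11

11


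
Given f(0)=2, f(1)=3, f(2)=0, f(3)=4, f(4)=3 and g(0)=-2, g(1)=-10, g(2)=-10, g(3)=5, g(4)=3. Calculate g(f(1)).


f(1) = 3
g(3) = 5

5


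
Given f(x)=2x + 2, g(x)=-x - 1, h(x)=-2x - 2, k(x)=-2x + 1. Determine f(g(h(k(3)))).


k(3) = -5
h(-5) = 8
g(8) = -9
f(-9) = -16

-16


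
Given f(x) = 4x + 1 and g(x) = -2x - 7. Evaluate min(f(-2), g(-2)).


f(-2) = -7
g(-2) = -3
min = -7

-7


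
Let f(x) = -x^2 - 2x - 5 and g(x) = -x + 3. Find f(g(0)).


g(0) = 3
f(3) = (-1)*(3)^2 - 2*(3) - 5 = -20

-20


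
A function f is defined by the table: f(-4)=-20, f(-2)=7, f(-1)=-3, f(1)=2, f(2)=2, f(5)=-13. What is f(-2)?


Reading from the table at x = -2

7


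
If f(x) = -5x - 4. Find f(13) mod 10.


f(13) = -69
-69 mod 10 = 1

1


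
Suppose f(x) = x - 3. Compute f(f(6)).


0


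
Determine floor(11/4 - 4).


11/4 = 2.75
2.75 - 4 = -1.25
floor(-1.25) = -2

-2


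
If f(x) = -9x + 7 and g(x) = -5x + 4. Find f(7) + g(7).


f(7) = -56
g(7) = -31
Sum = -87

-87


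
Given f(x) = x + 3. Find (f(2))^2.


25


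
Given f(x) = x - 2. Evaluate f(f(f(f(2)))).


f(2) = 0
f(0) = -2
f(-2) = -4
f(-4) = -6

-6


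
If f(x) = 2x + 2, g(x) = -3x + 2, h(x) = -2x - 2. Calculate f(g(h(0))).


h(0) = -2
g(-2) = 8
f(8) = 18

18


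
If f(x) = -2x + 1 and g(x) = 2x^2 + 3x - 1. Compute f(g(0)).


g(0) = -1
f(-1) = 3

3


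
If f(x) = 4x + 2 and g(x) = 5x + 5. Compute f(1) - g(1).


f(1) = 6
g(1) = 10
Difference = -4

-4


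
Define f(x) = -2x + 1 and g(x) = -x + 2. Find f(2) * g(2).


f(2) = -3
g(2) = 0
Product = 0

0


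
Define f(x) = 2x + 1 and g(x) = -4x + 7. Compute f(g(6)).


g(6) = -17
f(-17) = -33

-33


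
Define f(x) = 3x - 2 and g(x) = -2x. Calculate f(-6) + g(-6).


-8


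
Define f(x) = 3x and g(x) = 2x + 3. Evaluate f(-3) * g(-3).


f(-3) = -9
g(-3) = -3
Product = 27

27


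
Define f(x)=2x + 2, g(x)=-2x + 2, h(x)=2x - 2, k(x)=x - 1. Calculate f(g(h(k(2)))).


k(2) = 1
h(1) = 0
g(0) = 2
f(2) = 6

6


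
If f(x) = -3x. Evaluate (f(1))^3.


f(1) = -3
(-3)^3 = -27

-27


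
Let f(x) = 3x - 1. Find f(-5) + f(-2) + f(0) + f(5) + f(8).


f(-5) = -16
f(-2) = -7
f(0) = -1
f(5) = 14
f(8) = 23
Sum = 13

13


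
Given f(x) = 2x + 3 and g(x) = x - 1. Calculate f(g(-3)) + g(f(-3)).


f(g(-3)) = -5
g(f(-3)) = -4
Sum = -9

-9


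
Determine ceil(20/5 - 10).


-6


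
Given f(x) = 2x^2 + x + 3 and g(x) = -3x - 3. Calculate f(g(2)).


156


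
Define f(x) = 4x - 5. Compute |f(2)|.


f(2) = 3
|3| = 3

3


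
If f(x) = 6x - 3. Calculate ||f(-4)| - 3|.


f(-4) = -27
|-27| = 27
|27 - 3| = 24

24


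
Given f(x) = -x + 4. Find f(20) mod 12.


8


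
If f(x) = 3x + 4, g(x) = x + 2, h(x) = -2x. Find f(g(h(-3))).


h(-3) = 6
g(6) = 8
f(8) = 28

28


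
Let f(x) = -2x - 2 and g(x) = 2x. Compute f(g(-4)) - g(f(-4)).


2


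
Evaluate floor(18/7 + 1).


18/7 = 2.5714
2.5714 + 1 = 3.5714
floor(3.5714) = 3

3


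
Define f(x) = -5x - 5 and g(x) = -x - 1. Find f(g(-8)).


g(-8) = 7
f(7) = -40

-40


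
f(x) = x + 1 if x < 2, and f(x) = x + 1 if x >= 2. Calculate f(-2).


-2 satisfies x < 2
f(-2) = -1

-1


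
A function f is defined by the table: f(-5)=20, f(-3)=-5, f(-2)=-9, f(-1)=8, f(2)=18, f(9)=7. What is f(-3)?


Reading from the table at x = -3

-5


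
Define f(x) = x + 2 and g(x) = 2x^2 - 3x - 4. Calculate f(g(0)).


-2


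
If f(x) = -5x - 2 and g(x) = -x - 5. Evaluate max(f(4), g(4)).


-9


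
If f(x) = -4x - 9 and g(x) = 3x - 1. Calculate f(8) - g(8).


f(8) = -41
g(8) = 23
Difference = -64

-64


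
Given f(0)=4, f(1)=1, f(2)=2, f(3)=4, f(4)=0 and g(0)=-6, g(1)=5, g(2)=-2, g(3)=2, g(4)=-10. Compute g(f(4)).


f(4) = 0
g(0) = -6

-6


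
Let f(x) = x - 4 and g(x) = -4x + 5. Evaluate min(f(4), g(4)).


-11


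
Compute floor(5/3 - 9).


5/3 = 1.6667
1.6667 - 9 = -7.3333
floor(-7.3333) = -8

-8


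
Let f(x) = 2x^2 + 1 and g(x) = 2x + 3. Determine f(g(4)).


g(4) = 11
f(11) = 2*(11)^2 + 1 = 243

243


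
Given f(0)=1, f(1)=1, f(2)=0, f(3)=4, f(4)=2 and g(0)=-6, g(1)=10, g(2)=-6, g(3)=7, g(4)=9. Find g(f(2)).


f(2) = 0
g(0) = -6

-6


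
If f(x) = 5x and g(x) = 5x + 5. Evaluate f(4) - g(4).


f(4) = 20
g(4) = 25
Difference = -5

-5


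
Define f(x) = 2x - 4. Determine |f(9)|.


f(9) = 14
|14| = 14

14


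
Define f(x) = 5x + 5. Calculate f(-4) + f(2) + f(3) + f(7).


f(-4) = -15
f(2) = 15
f(3) = 20
f(7) = 40
Sum = 60

60


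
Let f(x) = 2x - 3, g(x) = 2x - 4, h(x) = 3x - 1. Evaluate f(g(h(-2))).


h(-2) = -7
g(-7) = -18
f(-18) = -39

-39


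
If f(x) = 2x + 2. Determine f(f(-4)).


f(-4) = -6
f(-6) = -10

-10


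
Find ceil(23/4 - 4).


23/4 = 5.75
5.75 - 4 = 1.75
ceil(1.75) = 2

2


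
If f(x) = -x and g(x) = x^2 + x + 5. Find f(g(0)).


-5


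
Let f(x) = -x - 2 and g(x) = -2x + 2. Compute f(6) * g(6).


f(6) = -8
g(6) = -10
Product = 80

80


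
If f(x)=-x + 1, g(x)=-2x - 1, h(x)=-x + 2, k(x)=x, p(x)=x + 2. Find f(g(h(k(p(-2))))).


p(-2) = 0
k(0) = 0
h(0) = 2
g(2) = -5
f(-5) = 6

6


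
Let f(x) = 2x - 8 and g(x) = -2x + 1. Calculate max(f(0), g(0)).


f(0) = -8
g(0) = 1
max = 1

1


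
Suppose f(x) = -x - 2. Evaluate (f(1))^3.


f(1) = -3
(-3)^3 = -27

-27


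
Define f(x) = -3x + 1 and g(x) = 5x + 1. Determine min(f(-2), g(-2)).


f(-2) = 7
g(-2) = -9
min = -9

-9


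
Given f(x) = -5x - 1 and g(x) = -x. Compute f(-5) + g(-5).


f(-5) = 24
g(-5) = 5
Sum = 29

29


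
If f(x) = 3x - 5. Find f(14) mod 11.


4


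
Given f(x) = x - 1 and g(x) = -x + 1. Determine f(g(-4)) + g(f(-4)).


10


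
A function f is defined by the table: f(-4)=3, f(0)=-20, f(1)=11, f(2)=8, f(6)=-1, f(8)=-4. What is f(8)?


Reading from the table at x = 8

-4


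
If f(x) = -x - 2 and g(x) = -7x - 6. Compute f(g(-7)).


-45


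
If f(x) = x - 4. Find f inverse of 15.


Solve x - 4 = 15
x = (15 + 4) / 1 = 19

19


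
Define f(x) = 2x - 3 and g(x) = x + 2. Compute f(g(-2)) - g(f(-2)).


f(g(-2)) = -3
g(f(-2)) = -5
Difference = 2

2


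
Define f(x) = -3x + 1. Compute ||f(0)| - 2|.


f(0) = 1
|1| = 1
|1 - 2| = 1

1


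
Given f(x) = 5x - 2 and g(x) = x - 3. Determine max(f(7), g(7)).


f(7) = 33
g(7) = 4
max = 33

33


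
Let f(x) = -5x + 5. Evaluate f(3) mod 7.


f(3) = -10
-10 mod 7 = 4

4


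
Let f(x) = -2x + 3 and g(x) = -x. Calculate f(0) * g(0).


f(0) = 3
g(0) = 0
Product = 0

0


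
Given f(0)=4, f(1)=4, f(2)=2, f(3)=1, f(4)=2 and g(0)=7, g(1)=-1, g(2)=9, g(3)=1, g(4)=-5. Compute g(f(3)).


f(3) = 1
g(1) = -1

-1


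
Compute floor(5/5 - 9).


5/5 = 1
1 - 9 = -8
floor(-8) = -8

-8


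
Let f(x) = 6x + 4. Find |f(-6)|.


f(-6) = -32
|-32| = 32

32


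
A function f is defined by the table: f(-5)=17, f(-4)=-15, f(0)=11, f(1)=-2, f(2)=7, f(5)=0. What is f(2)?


7


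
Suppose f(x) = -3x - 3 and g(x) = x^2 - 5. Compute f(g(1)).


g(1) = -4
f(-4) = 9

9


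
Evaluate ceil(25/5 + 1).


25/5 = 5
5 + 1 = 6
ceil(6) = 6

6


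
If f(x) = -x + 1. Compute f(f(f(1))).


f(1) = 0
f(0) = 1
f(1) = 0

0


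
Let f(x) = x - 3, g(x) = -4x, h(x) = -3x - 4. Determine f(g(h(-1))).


h(-1) = -1
g(-1) = 4
f(4) = 1

1


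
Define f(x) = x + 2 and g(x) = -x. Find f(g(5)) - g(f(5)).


f(g(5)) = -3
g(f(5)) = -7
Difference = 4

4


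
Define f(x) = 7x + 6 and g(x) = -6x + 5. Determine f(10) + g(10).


f(10) = 76
g(10) = -55
Sum = 21

21


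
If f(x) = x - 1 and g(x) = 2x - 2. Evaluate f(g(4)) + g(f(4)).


f(g(4)) = 5
g(f(4)) = 4
Sum = 9

9


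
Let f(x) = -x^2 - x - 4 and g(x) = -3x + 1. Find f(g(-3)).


g(-3) = 10
f(10) = (-1)*(10)^2 - 1*(10) - 4 = -114

-114


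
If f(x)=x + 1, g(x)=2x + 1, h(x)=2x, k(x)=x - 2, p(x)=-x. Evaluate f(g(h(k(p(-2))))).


p(-2) = 2
k(2) = 0
h(0) = 0
g(0) = 1
f(1) = 2

2


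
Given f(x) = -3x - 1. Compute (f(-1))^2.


f(-1) = 2
(2)^2 = 4

4


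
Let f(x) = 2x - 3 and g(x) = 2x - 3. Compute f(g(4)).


7


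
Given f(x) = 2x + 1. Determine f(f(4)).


f(4) = 9
f(9) = 19

19


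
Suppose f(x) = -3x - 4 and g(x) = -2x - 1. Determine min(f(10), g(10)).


-34


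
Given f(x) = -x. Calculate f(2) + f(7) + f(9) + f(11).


f(2) = -2
f(7) = -7
f(9) = -9
f(11) = -11
Sum = -29

-29


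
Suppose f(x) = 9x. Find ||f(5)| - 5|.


f(5) = 45
|45| = 45
|45 - 5| = 40

40


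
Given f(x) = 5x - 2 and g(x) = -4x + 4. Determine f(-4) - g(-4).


-42


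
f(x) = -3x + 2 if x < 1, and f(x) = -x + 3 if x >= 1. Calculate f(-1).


-1 satisfies x < 1
f(-1) = 5

5


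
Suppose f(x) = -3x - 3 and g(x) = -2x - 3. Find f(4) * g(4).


f(4) = -15
g(4) = -11
Product = 165

165


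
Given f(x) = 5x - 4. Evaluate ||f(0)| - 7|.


f(0) = -4
|-4| = 4
|4 - 7| = 3

3


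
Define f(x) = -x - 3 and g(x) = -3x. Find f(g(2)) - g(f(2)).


f(g(2)) = 3
g(f(2)) = 15
Difference = -12

-12


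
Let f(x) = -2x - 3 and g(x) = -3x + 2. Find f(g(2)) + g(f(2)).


28


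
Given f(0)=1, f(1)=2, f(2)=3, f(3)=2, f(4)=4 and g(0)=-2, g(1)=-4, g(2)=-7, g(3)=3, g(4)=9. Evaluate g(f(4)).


f(4) = 4
g(4) = 9

9


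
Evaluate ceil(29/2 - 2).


29/2 = 14.5
14.5 - 2 = 12.5
ceil(12.5) = 13

13


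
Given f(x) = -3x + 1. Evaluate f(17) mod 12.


f(17) = -50
-50 mod 12 = 10

10


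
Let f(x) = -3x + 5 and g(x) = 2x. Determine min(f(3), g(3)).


f(3) = -4
g(3) = 6
min = -4

-4


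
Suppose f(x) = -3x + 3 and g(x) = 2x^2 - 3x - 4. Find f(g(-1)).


g(-1) = 1
f(1) = 0

0


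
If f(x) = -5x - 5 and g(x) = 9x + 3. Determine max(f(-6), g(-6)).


25


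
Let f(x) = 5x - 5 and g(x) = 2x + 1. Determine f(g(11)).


g(11) = 23
f(23) = 110

110


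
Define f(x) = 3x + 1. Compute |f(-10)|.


f(-10) = -29
|-29| = 29

29


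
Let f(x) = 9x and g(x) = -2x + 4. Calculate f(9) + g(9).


67


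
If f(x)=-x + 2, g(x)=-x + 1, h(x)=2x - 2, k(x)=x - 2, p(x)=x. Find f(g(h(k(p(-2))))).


p(-2) = -2
k(-2) = -4
h(-4) = -10
g(-10) = 11
f(11) = -9

-9


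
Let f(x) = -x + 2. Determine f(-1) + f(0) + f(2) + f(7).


f(-1) = 3
f(0) = 2
f(2) = 0
f(7) = -5
Sum = 0

0


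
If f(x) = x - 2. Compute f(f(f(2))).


f(2) = 0
f(0) = -2
f(-2) = -4

-4


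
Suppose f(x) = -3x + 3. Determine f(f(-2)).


f(-2) = 9
f(9) = -24

-24


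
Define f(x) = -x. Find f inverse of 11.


Solve -x = 11
x = (11) / (-1) = -11

-11


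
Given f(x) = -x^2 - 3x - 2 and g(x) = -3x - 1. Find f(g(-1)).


-12


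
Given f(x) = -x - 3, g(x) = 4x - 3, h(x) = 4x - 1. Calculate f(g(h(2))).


-28


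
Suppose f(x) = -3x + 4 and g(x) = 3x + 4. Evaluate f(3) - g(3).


f(3) = -5
g(3) = 13
Difference = -18

-18


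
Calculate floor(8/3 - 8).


8/3 = 2.6667
2.6667 - 8 = -5.3333
floor(-5.3333) = -6

-6


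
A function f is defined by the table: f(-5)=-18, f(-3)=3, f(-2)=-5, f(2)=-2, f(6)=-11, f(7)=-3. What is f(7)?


-3


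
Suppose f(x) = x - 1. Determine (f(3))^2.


f(3) = 2
(2)^2 = 4

4


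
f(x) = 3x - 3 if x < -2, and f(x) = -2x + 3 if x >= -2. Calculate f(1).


1 satisfies x >= -2
f(1) = 1

1


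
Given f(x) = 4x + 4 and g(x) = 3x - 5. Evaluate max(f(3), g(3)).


f(3) = 16
g(3) = 4
max = 16

16


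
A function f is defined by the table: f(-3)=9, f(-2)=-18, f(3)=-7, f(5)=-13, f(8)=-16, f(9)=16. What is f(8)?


Reading from the table at x = 8

-16


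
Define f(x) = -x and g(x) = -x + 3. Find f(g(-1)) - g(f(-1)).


-6


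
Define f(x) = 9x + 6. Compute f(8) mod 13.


f(8) = 78
78 mod 13 = 0

0


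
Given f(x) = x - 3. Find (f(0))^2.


f(0) = -3
(-3)^2 = 9

9


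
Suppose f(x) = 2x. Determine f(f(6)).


f(6) = 12
f(12) = 24

24


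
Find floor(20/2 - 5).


20/2 = 10
10 - 5 = 5
floor(5) = 5

5


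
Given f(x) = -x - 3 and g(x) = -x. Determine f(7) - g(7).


f(7) = -10
g(7) = -7
Difference = -3

-3


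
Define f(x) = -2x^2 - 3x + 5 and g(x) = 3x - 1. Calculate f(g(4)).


g(4) = 11
f(11) = (-2)*(11)^2 - 3*(11) + 5 = -270

-270


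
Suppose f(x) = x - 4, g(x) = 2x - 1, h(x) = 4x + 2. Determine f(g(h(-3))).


h(-3) = -10
g(-10) = -21
f(-21) = -25

-25


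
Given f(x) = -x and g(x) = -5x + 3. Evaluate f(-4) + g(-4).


f(-4) = 4
g(-4) = 23
Sum = 27

27


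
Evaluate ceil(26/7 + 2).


26/7 = 3.7143
3.7143 + 2 = 5.7143
ceil(5.7143) = 6

6


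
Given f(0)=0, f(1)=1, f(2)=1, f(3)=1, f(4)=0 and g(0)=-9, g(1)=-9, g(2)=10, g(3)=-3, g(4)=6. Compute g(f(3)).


f(3) = 1
g(1) = -9

-9


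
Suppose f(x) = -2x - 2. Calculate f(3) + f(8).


f(3) = -8
f(8) = -18
Sum = -26

-26


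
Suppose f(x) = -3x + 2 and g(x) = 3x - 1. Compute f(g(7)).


g(7) = 20
f(20) = -58

-58


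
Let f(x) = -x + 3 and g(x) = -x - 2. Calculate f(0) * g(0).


f(0) = 3
g(0) = -2
Product = -6

-6


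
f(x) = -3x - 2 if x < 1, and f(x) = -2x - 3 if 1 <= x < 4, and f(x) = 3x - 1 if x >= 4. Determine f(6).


6 satisfies x >= 4
f(6) = 17

17


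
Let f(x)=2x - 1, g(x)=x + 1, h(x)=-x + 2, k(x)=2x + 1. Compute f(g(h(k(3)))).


k(3) = 7
h(7) = -5
g(-5) = -4
f(-4) = -9

-9


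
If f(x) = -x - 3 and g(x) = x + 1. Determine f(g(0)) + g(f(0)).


f(g(0)) = -4
g(f(0)) = -2
Sum = -6

-6


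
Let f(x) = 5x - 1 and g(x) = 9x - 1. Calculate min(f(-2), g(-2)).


f(-2) = -11
g(-2) = -19
min = -19

-19


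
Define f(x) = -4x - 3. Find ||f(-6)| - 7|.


f(-6) = 21
|21| = 21
|21 - 7| = 14

14


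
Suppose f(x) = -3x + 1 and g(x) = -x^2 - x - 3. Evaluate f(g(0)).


g(0) = -3
f(-3) = 10

10


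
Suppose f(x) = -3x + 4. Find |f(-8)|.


f(-8) = 28
|28| = 28

28


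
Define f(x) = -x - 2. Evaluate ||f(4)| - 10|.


4


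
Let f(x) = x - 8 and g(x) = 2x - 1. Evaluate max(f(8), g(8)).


f(8) = 0
g(8) = 15
max = 15

15


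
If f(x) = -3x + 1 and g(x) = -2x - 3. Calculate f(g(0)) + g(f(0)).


f(g(0)) = 10
g(f(0)) = -5
Sum = 5

5


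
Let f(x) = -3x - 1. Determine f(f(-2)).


f(-2) = 5
f(5) = -16

-16


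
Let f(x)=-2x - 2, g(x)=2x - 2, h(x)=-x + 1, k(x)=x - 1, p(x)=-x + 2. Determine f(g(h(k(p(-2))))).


p(-2) = 4
k(4) = 3
h(3) = -2
g(-2) = -6
f(-6) = 10

10


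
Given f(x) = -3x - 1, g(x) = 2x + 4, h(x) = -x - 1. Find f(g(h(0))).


-7


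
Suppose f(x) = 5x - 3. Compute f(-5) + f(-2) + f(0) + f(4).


f(-5) = -28
f(-2) = -13
f(0) = -3
f(4) = 17
Sum = -27

-27


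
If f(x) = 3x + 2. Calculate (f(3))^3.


f(3) = 11
(11)^3 = 1331

1331


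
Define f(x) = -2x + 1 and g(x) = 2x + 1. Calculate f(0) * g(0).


f(0) = 1
g(0) = 1
Product = 1

1


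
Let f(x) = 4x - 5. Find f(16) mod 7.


3


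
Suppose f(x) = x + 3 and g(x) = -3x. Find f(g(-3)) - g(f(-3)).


f(g(-3)) = 12
g(f(-3)) = 0
Difference = 12

12


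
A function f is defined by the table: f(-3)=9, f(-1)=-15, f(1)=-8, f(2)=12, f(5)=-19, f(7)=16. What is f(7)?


Reading from the table at x = 7

16


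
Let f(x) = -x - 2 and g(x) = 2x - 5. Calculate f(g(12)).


g(12) = 19
f(19) = -21

-21


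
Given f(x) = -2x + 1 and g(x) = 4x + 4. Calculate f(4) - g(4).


f(4) = -7
g(4) = 20
Difference = -27

-27


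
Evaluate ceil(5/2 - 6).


5/2 = 2.5
2.5 - 6 = -3.5
ceil(-3.5) = -3

-3


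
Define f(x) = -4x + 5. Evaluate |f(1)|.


f(1) = 1
|1| = 1

1


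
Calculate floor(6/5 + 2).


6/5 = 1.2
1.2 + 2 = 3.2
floor(3.2) = 3

3


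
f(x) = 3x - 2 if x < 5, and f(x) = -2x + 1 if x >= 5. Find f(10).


-19


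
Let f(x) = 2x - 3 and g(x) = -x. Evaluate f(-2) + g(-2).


f(-2) = -7
g(-2) = 2
Sum = -5

-5


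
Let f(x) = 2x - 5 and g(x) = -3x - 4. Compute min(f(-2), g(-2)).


f(-2) = -9
g(-2) = 2
min = -9

-9


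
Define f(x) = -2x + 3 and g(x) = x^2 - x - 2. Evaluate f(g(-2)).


-5


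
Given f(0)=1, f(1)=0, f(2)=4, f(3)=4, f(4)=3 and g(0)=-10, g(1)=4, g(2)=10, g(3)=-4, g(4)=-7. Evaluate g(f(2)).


f(2) = 4
g(4) = -7

-7


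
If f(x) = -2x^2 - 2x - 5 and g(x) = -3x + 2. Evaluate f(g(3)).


-89


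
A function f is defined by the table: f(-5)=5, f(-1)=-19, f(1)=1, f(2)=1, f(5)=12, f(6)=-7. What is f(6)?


Reading from the table at x = 6

-7


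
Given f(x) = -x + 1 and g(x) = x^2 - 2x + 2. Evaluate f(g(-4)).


g(-4) = 26
f(26) = -25

-25


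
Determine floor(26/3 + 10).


18


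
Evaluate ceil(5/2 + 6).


5/2 = 2.5
2.5 + 6 = 8.5
ceil(8.5) = 9

9


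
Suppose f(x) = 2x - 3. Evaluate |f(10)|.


17


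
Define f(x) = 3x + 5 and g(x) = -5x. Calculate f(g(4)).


g(4) = -20
f(-20) = -55

-55


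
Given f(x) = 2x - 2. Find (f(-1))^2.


f(-1) = -4
(-4)^2 = 16

16


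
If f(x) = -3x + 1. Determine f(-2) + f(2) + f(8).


f(-2) = 7
f(2) = -5
f(8) = -23
Sum = -21

-21


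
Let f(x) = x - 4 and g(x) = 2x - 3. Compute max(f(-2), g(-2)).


f(-2) = -6
g(-2) = -7
max = -6

-6


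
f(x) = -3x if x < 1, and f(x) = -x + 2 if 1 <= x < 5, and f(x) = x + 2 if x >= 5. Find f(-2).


-2 satisfies x < 1
f(-2) = 6

6


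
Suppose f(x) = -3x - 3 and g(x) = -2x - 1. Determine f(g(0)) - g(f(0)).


f(g(0)) = 0
g(f(0)) = 5
Difference = -5

-5


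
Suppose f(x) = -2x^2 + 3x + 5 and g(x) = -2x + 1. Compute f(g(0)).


g(0) = 1
f(1) = (-2)*(1)^2 + 3*(1) + 5 = 6

6


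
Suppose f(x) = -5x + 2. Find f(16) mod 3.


f(16) = -78
-78 mod 3 = 0

0


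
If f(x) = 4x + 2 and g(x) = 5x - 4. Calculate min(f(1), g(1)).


f(1) = 6
g(1) = 1
min = 1

1


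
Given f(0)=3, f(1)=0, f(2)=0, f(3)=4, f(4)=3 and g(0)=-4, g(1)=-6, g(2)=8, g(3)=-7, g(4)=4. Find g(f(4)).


f(4) = 3
g(3) = -7

-7


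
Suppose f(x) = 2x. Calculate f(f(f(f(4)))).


f(4) = 8
f(8) = 16
f(16) = 32
f(32) = 64

64


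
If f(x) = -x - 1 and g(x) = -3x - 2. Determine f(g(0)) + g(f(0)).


f(g(0)) = 1
g(f(0)) = 1
Sum = 2

2


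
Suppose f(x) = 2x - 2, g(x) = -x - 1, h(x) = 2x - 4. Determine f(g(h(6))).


h(6) = 8
g(8) = -9
f(-9) = -20

-20


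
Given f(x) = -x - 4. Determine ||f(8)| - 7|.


f(8) = -12
|-12| = 12
|12 - 7| = 5

5


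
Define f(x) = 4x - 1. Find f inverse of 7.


Solve 4x - 1 = 7
x = (7 + 1) / 4 = 2

2


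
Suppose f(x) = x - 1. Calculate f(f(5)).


f(5) = 4
f(4) = 3

3


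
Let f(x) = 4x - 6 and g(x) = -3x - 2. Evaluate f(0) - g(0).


f(0) = -6
g(0) = -2
Difference = -4

-4


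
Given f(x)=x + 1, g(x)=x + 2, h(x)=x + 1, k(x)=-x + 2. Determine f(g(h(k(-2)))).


k(-2) = 4
h(4) = 5
g(5) = 7
f(7) = 8

8


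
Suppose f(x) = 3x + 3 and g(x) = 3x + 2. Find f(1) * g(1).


f(1) = 6
g(1) = 5
Product = 30

30


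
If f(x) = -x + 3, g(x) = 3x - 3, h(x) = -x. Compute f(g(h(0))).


h(0) = 0
g(0) = -3
f(-3) = 6

6


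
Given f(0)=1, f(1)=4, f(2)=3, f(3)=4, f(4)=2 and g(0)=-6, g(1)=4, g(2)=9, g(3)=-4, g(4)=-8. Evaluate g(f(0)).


f(0) = 1
g(1) = 4

4


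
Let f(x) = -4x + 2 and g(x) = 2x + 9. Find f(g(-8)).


g(-8) = -7
f(-7) = 30

30


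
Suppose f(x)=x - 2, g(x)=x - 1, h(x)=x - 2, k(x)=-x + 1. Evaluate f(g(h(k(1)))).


k(1) = 0
h(0) = -2
g(-2) = -3
f(-3) = -5

-5


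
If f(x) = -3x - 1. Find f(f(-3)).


-25


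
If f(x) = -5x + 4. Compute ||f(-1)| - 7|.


f(-1) = 9
|9| = 9
|9 - 7| = 2

2


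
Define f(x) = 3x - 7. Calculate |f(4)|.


f(4) = 5
|5| = 5

5


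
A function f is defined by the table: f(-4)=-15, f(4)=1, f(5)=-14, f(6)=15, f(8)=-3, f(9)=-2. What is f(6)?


Reading from the table at x = 6

15


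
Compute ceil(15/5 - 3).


15/5 = 3
3 - 3 = 0
ceil(0) = 0

0


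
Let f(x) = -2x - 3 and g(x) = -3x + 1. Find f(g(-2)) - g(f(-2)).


f(g(-2)) = -17
g(f(-2)) = -2
Difference = -15

-15


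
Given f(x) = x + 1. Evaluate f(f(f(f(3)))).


f(3) = 4
f(4) = 5
f(5) = 6
f(6) = 7

7


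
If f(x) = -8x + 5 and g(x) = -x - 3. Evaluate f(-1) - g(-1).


f(-1) = 13
g(-1) = -2
Difference = 15

15


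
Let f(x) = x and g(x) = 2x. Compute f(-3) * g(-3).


f(-3) = -3
g(-3) = -6
Product = 18

18


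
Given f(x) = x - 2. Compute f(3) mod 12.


f(3) = 1
1 mod 12 = 1

1


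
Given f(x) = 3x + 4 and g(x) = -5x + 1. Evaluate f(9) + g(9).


f(9) = 31
g(9) = -44
Sum = -13

-13


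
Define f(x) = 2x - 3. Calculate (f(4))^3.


f(4) = 5
(5)^3 = 125

125


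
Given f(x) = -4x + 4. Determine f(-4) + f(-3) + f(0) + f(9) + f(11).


f(-4) = 20
f(-3) = 16
f(0) = 4
f(9) = -32
f(11) = -40
Sum = -32

-32


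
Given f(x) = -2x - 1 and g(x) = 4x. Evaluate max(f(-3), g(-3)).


5


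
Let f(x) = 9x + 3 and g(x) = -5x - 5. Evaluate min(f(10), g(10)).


f(10) = 93
g(10) = -55
min = -55

-55


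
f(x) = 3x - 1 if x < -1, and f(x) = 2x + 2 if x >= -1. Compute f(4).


4 satisfies x >= -1
f(4) = 10

10


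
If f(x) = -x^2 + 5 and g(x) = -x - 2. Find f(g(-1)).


g(-1) = -1
f(-1) = (-1)*(-1)^2 + 5 = 4

4


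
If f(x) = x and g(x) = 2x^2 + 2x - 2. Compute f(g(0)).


g(0) = -2
f(-2) = -2

-2


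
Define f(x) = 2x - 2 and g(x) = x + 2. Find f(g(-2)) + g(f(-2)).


-6


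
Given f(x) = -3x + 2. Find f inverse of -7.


Solve -3x + 2 = -7
x = (-7 - 2) / (-3) = 3

3


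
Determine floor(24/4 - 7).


-1


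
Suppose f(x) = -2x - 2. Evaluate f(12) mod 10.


f(12) = -26
-26 mod 10 = 4

4


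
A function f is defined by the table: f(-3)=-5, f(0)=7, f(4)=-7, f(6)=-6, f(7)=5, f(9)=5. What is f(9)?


Reading from the table at x = 9

5


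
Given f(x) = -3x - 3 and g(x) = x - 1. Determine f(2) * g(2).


f(2) = -9
g(2) = 1
Product = -9

-9


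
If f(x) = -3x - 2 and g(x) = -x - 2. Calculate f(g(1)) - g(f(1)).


f(g(1)) = 7
g(f(1)) = 3
Difference = 4

4


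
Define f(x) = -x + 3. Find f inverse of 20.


Solve -x + 3 = 20
x = (20 - 3) / (-1) = -17

-17


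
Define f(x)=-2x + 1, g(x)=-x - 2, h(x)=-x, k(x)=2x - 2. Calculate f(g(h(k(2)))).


1


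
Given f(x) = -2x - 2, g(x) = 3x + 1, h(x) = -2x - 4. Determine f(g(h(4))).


h(4) = -12
g(-12) = -35
f(-35) = 68

68


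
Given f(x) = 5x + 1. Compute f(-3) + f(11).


f(-3) = -14
f(11) = 56
Sum = 42

42


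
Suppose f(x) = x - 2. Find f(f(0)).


-4


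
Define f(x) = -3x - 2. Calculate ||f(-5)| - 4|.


f(-5) = 13
|13| = 13
|13 - 4| = 9

9


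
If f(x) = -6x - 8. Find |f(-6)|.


f(-6) = 28
|28| = 28

28


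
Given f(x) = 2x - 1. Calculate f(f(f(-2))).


f(-2) = -5
f(-5) = -11
f(-11) = -23

-23


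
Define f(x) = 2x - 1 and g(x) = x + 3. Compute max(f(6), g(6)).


11


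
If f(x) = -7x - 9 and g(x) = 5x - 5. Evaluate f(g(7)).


g(7) = 30
f(30) = -219

-219


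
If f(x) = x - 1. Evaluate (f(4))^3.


f(4) = 3
(3)^3 = 27

27


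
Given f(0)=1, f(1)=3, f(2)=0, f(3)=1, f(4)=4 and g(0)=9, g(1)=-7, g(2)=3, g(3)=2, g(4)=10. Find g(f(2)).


f(2) = 0
g(0) = 9

9


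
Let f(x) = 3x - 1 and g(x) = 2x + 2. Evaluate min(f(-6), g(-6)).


f(-6) = -19
g(-6) = -10
min = -19

-19


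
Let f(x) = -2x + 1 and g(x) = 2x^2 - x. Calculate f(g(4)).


g(4) = 28
f(28) = -55

-55


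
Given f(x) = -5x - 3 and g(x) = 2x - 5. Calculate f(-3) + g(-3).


f(-3) = 12
g(-3) = -11
Sum = 1

1


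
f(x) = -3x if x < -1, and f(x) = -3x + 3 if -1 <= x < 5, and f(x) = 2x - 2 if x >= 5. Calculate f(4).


-9


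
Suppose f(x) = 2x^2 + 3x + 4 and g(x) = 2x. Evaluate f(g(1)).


g(1) = 2
f(2) = 2*(2)^2 + 3*(2) + 4 = 18

18


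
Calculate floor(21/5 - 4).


21/5 = 4.2
4.2 - 4 = 0.2
floor(0.2) = 0

0


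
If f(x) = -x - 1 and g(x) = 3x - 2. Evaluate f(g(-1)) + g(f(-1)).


f(g(-1)) = 4
g(f(-1)) = -2
Sum = 2

2


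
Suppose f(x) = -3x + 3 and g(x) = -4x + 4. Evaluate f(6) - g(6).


5


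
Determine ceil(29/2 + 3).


29/2 = 14.5
14.5 + 3 = 17.5
ceil(17.5) = 18

18


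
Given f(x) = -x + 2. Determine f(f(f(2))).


0


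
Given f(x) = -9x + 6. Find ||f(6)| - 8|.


f(6) = -48
|-48| = 48
|48 - 8| = 40

40


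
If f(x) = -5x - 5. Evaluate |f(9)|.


f(9) = -50
|-50| = 50

50


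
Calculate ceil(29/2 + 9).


29/2 = 14.5
14.5 + 9 = 23.5
ceil(23.5) = 24

24


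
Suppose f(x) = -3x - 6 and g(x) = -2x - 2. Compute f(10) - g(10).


f(10) = -36
g(10) = -22
Difference = -14

-14


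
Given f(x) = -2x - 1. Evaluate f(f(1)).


f(1) = -3
f(-3) = 5

5


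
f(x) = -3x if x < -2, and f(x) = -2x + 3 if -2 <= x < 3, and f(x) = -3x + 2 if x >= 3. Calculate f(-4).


-4 satisfies x < -2
f(-4) = 12

12


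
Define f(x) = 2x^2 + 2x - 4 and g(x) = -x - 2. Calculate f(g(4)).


56


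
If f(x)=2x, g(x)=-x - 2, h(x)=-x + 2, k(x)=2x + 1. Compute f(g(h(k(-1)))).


k(-1) = -1
h(-1) = 3
g(3) = -5
f(-5) = -10

-10


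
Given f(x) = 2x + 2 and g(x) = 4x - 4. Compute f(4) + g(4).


f(4) = 10
g(4) = 12
Sum = 22

22


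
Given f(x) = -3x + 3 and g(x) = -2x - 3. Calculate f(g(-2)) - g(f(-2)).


f(g(-2)) = 0
g(f(-2)) = -21
Difference = 21

21


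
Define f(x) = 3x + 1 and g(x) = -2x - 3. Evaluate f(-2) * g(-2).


-5


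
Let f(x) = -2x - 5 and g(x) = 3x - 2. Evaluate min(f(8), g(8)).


f(8) = -21
g(8) = 22
min = -21

-21


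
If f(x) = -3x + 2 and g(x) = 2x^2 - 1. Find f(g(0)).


g(0) = -1
f(-1) = 5

5


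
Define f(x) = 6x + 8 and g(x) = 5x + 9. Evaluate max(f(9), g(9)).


62


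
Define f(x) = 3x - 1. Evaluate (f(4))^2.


f(4) = 11
(11)^2 = 121

121


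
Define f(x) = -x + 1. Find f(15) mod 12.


f(15) = -14
-14 mod 12 = 10

10


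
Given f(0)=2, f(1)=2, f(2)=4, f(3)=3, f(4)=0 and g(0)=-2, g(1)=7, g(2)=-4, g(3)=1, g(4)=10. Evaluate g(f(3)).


1


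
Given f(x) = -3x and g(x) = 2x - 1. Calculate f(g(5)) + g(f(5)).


f(g(5)) = -27
g(f(5)) = -31
Sum = -58

-58


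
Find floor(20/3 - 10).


20/3 = 6.6667
6.6667 - 10 = -3.3333
floor(-3.3333) = -4

-4


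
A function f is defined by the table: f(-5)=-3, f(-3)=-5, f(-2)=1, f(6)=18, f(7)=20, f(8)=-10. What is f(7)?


Reading from the table at x = 7

20


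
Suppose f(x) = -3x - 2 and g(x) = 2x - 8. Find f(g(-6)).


58


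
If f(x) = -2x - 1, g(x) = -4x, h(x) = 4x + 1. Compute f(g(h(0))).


h(0) = 1
g(1) = -4
f(-4) = 7

7


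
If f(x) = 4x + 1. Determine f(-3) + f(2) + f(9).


35


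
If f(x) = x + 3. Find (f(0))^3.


27


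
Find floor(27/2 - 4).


27/2 = 13.5
13.5 - 4 = 9.5
floor(9.5) = 9

9


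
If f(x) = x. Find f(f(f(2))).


f(2) = 2
f(2) = 2
f(2) = 2

2


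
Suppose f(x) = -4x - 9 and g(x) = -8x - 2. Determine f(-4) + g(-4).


f(-4) = 7
g(-4) = 30
Sum = 37

37


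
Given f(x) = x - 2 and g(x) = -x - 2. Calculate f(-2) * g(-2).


f(-2) = -4
g(-2) = 0
Product = 0

0


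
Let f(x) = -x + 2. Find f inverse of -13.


Solve -x + 2 = -13
x = (-13 - 2) / (-1) = 15

15


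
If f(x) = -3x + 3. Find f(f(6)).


f(6) = -15
f(-15) = 48

48


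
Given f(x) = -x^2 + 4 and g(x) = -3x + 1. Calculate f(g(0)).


g(0) = 1
f(1) = (-1)*(1)^2 + 4 = 3

3


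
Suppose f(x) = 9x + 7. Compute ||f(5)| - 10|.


42


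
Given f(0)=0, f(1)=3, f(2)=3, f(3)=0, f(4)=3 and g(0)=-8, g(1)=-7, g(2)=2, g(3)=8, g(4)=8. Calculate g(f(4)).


f(4) = 3
g(3) = 8

8


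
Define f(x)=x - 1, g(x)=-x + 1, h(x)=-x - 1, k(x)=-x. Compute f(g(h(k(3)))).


-2


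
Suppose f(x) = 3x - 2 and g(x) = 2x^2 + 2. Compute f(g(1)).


g(1) = 4
f(4) = 10

10


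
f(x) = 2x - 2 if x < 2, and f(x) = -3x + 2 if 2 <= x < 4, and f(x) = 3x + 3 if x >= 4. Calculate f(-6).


-6 satisfies x < 2
f(-6) = -14

-14


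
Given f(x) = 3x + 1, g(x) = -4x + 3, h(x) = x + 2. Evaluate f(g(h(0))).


h(0) = 2
g(2) = -5
f(-5) = -14

-14


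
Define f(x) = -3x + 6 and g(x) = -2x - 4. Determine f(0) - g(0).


f(0) = 6
g(0) = -4
Difference = 10

10


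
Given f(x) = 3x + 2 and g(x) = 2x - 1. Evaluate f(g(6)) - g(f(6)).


f(g(6)) = 35
g(f(6)) = 39
Difference = -4

-4


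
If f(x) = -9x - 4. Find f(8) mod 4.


f(8) = -76
-76 mod 4 = 0

0


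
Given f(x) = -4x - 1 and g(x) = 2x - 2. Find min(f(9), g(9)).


f(9) = -37
g(9) = 16
min = -37

-37


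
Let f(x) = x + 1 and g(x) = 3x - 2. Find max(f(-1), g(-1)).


f(-1) = 0
g(-1) = -5
max = 0

0


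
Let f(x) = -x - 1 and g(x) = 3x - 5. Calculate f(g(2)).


g(2) = 1
f(1) = -2

-2


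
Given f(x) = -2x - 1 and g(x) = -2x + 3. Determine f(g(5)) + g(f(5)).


f(g(5)) = 13
g(f(5)) = 25
Sum = 38

38


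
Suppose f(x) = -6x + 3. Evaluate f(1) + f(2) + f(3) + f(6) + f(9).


-111


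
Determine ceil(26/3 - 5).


26/3 = 8.6667
8.6667 - 5 = 3.6667
ceil(3.6667) = 4

4


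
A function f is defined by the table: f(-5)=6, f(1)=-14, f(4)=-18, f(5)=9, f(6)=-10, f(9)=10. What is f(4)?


Reading from the table at x = 4

-18


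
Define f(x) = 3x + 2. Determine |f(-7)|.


19


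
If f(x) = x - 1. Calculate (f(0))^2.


f(0) = -1
(-1)^2 = 1

1


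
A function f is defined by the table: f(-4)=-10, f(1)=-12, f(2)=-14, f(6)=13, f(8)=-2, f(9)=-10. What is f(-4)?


Reading from the table at x = -4

-10


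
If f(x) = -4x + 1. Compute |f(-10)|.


41


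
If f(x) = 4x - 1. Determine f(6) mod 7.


f(6) = 23
23 mod 7 = 2

2


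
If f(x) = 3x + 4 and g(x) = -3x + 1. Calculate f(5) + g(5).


f(5) = 19
g(5) = -14
Sum = 5

5


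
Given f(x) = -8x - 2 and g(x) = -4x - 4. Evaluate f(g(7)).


g(7) = -32
f(-32) = 254

254


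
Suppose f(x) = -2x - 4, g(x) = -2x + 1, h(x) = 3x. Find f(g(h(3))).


h(3) = 9
g(9) = -17
f(-17) = 30

30


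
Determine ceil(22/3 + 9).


22/3 = 7.3333
7.3333 + 9 = 16.3333
ceil(16.3333) = 17

17


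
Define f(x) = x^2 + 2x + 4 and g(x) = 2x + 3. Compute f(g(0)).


g(0) = 3
f(3) = 1*(3)^2 + 2*(3) + 4 = 19

19


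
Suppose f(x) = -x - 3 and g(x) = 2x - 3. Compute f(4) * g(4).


f(4) = -7
g(4) = 5
Product = -35

-35


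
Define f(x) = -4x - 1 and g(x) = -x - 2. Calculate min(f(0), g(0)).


f(0) = -1
g(0) = -2
min = -2

-2


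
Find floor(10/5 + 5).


7


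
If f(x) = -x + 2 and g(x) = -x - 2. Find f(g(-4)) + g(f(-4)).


f(g(-4)) = 0
g(f(-4)) = -8
Sum = -8

-8


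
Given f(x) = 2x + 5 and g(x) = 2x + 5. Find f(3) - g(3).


f(3) = 11
g(3) = 11
Difference = 0

0


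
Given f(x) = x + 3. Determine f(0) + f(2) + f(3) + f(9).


f(0) = 3
f(2) = 5
f(3) = 6
f(9) = 12
Sum = 26

26


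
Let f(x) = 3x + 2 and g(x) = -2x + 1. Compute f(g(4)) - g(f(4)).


f(g(4)) = -19
g(f(4)) = -27
Difference = 8

8


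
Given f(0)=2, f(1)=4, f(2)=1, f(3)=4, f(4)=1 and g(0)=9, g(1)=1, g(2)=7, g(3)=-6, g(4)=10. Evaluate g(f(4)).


f(4) = 1
g(1) = 1

1


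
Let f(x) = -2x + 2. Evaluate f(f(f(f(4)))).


f(4) = -6
f(-6) = 14
f(14) = -26
f(-26) = 54

54


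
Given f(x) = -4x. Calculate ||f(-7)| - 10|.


f(-7) = 28
|28| = 28
|28 - 10| = 18

18


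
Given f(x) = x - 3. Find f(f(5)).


f(5) = 2
f(2) = -1

-1


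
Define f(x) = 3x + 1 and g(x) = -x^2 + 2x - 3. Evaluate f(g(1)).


g(1) = -2
f(-2) = -5

-5


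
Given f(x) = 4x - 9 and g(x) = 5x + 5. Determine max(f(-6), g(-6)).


f(-6) = -33
g(-6) = -25
max = -25

-25


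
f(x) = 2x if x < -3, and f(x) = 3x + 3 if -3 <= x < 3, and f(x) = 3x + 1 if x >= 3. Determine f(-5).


-5 satisfies x < -3
f(-5) = -10

-10


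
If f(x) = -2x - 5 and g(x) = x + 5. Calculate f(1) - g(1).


f(1) = -7
g(1) = 6
Difference = -13

-13


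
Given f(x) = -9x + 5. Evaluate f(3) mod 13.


4


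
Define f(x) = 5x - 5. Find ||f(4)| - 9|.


f(4) = 15
|15| = 15
|15 - 9| = 6

6


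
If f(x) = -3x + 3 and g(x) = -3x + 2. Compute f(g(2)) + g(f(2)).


26


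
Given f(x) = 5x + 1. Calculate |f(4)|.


f(4) = 21
|21| = 21

21


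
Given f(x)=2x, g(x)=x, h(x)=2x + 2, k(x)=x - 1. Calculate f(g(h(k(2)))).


k(2) = 1
h(1) = 4
g(4) = 4
f(4) = 8

8


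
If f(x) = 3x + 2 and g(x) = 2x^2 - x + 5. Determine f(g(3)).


g(3) = 20
f(20) = 62

62


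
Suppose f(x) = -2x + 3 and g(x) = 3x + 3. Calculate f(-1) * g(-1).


0


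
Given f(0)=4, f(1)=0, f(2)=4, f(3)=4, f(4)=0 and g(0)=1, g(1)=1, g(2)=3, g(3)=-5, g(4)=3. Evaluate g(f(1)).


f(1) = 0
g(0) = 1

1


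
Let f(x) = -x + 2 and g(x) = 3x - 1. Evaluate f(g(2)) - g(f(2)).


f(g(2)) = -3
g(f(2)) = -1
Difference = -2

-2


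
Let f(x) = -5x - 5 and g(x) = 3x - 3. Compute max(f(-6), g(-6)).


f(-6) = 25
g(-6) = -21
max = 25

25


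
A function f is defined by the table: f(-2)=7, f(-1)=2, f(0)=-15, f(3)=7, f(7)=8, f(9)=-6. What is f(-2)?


Reading from the table at x = -2

7


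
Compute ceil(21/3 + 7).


21/3 = 7
7 + 7 = 14
ceil(14) = 14

14


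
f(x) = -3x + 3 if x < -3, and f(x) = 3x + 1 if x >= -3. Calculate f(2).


2 satisfies x >= -3
f(2) = 7

7


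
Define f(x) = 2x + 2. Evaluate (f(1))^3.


f(1) = 4
(4)^3 = 64

64


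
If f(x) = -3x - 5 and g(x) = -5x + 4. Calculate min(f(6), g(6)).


f(6) = -23
g(6) = -26
min = -26

-26


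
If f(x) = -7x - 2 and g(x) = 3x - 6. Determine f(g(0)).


g(0) = -6
f(-6) = 40

40


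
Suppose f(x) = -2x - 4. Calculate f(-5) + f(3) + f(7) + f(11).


f(-5) = 6
f(3) = -10
f(7) = -18
f(11) = -26
Sum = -48

-48
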